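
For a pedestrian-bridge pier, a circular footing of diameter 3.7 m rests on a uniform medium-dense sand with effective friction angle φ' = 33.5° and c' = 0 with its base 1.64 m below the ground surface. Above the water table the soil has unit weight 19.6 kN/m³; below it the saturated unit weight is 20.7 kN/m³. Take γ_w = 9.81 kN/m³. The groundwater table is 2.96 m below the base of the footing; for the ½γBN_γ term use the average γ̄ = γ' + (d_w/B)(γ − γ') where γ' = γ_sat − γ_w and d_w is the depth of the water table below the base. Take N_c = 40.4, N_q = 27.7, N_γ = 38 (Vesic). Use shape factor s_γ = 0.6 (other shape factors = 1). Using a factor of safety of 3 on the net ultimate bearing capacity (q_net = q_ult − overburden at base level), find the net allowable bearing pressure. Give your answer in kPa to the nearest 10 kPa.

Effective surcharge at the founding depth q = γ·D_f = 19.6 × 1.64 = 32.144 kPa.
With d_w = 2.96 m < B, γ̄ = 10.89 + (2.96/3.7) × (19.6 − 10.89) = 17.858 kN/m³.
q_ult = q·N_q + 0.5·γ·B·N_γ·s_γ
     = 32.144 × 27.7 + 0.5 × 17.858 × 3.7 × 38 × 0.6
     = 890.39 + 753.25 = 1643.6 kPa.
q_net = 1643.6 − 32.144 = 1611.5 kPa.
q_all(net) = 1611.5 / 3 = 537.17 kPa.

q_all(net) ≈ 540 kPa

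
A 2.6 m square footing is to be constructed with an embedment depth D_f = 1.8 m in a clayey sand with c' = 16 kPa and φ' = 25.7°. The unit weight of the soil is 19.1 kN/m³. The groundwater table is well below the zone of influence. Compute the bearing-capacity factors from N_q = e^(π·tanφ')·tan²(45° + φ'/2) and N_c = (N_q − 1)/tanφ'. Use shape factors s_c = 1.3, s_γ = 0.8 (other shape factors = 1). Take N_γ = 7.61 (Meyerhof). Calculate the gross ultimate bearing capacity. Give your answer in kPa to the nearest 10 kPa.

q_ult ≈ 1000 kPa

tan25.7° = 0.4813, so N_q = e^(π×0.4813)·tan²(57.85°) = 4.536 × 2.531 = 11.48.
N_c = (11.48 − 1)/tan25.7° = 21.78.
q = γ·D_f = 19.1 × 1.8 = 34.38 kPa.
c·N_c·s_c = 16 × 21.779 × 1.3 = 453 kPa
q·N_q = 34.38 × 11.481 = 394.73 kPa
0.5·γ·B·N_γ·s_γ = 0.5 × 19.1 × 2.6 × 7.61 × 0.8 = 151.17 kPa
q_ult = 453 + 394.73 + 151.17 = 998.9 kPa.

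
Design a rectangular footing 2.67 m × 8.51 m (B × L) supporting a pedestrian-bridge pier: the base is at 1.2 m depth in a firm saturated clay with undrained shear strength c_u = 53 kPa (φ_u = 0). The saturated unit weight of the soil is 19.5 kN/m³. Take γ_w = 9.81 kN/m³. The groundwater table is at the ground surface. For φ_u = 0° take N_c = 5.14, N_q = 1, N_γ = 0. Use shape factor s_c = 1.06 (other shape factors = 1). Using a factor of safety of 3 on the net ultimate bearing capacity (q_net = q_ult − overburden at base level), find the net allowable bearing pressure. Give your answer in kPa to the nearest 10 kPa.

Water table at ground surface, so effective unit weight γ' = 19.5 − 9.81 = 9.69 kN/m³ is used throughout; overburden q = 9.69 × 1.2 = 11.628 kPa.
Cohesion term c·N_c·s_c = 53 × 5.14 × 1.06 = 288.77 kPa; surcharge term q·N_q = 11.628 × 1 = 11.628 kPa.
q_ult = 288.77 + 11.628 = 300.39 kPa.
q_net = 300.39 − 11.628 = 288.77 kPa.
q_all(net) = 288.77 / 3 = 96.255 kPa.

q_all(net) ≈ 100 kPa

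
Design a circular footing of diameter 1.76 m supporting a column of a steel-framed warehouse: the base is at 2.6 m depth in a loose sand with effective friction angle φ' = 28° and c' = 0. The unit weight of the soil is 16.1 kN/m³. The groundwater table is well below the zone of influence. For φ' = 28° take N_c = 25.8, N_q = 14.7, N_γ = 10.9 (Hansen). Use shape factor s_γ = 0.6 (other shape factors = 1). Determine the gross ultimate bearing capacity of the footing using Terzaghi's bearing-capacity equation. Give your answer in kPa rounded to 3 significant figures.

Effective surcharge at the founding depth q = γ·D_f = 16.1 × 2.6 = 41.86 kPa.
q_ult = q·N_q + 0.5·γ·B·N_γ·s_γ
     = 41.86 × 14.7 + 0.5 × 16.1 × 1.76 × 10.9 × 0.6
     = 615.34 + 92.659 = 708 kPa.

q_ult ≈ 708 kPa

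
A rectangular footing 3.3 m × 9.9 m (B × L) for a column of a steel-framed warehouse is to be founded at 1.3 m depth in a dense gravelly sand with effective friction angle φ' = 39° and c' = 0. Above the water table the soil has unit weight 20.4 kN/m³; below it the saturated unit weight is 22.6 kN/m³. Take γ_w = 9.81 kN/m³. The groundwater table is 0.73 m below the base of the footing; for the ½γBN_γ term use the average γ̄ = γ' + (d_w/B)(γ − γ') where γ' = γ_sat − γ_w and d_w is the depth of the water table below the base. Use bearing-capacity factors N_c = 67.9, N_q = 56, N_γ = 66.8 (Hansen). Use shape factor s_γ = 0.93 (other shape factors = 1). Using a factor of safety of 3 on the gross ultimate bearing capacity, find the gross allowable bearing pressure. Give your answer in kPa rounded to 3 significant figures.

Overburden at base level: q = 20.4 × 1.3 = 26.52 kPa.
The water table is 0.73 m below the base (< B = 3.3 m), so the ½γBN_γ term uses γ̄ = γ' + (d_w/B)(γ − γ') = 12.79 + (0.73/3.3)(20.4 − 12.79) = 14.473 kN/m³.
Surcharge term q·N_q = 26.52 × 56 = 1485.1 kPa; self-weight term 0.5·γ·B·N_γ·s_γ = 0.5 × 14.473 × 3.3 × 66.8 × 0.93 = 1483.6 kPa.
q_ult = 1485.1 + 1483.6 = 2968.7 kPa.
q_all = 2968.7 / 3 = 989.57 kPa.

q_all ≈ 990 kPa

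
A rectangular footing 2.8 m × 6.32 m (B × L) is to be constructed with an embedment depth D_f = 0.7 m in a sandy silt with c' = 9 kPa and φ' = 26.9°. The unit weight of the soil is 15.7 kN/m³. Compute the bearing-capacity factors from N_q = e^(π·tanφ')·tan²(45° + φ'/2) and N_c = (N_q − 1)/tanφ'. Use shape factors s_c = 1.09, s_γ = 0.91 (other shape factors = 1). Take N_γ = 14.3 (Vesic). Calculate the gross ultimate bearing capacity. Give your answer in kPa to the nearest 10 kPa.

q_ult ≈ 660 kPa

tan26.9° = 0.5073, so N_q = e^(π×0.5073)·tan²(58.45°) = 4.923 × 2.653 = 13.06.
N_c = (13.06 − 1)/tan26.9° = 23.77.
q = γ·D_f = 15.7 × 0.7 = 10.99 kPa.
c·N_c·s_c = 9 × 23.766 × 1.09 = 233.14 kPa
q·N_q = 10.99 × 13.057 = 143.5 kPa
0.5·γ·B·N_γ·s_γ = 0.5 × 15.7 × 2.8 × 14.3 × 0.91 = 286.03 kPa
q_ult = 233.14 + 143.5 + 286.03 = 662.67 kPa.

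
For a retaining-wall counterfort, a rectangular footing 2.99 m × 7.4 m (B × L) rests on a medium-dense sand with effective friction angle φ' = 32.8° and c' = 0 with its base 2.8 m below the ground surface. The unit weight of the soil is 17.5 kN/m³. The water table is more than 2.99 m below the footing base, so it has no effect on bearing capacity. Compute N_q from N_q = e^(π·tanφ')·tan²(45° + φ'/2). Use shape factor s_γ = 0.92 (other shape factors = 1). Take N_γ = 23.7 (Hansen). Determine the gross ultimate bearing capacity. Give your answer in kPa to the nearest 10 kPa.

tan32.8° = 0.6445, so N_q = e^(π×0.6445)·tan²(61.4°) = 7.573 × 3.364 = 25.48.
Effective surcharge at the founding depth q = γ·D_f = 17.5 × 2.8 = 49 kPa.
q_ult = q·N_q + 0.5·γ·B·N_γ·s_γ
     = 49 × 25.477 + 0.5 × 17.5 × 2.99 × 23.7 × 0.92
     = 1248.4 + 570.45 = 1818.8 kPa.

q_ult ≈ 1820 kPa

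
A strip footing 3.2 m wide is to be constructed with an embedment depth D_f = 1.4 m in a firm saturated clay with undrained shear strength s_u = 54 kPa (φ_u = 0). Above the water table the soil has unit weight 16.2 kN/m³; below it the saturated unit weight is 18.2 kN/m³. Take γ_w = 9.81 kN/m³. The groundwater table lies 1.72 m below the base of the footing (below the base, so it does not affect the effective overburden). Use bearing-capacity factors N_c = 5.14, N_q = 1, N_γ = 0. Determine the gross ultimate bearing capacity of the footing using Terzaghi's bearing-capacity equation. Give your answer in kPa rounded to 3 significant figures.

Overburden at base level: q = 16.2 × 1.4 = 22.68 kPa.
Cohesion term c·N_c = 54 × 5.14 = 277.56 kPa; surcharge term q·N_q = 22.68 × 1 = 22.68 kPa.
q_ult = 277.56 + 22.68 = 300.24 kPa.

q_ult ≈ 300 kPa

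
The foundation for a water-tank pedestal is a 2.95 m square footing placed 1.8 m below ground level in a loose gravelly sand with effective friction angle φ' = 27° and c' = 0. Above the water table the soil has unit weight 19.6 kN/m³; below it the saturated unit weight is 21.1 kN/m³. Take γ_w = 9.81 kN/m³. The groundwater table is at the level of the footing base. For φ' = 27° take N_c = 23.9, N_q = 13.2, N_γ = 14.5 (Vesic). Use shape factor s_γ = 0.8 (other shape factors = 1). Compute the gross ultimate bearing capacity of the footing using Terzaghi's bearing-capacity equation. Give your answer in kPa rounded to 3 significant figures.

q_ult ≈ 659 kPa

Overburden at base level: q = 19.6 × 1.8 = 35.28 kPa.
Below the base the soil is submerged, so the ½γBN_γ term uses γ' = 21.1 − 9.81 = 11.29 kN/m³.
Surcharge term q·N_q = 35.28 × 13.2 = 465.7 kPa; self-weight term 0.5·γ·B·N_γ·s_γ = 0.5 × 11.29 × 2.95 × 14.5 × 0.8 = 193.17 kPa.
q_ult = 465.7 + 193.17 = 658.87 kPa.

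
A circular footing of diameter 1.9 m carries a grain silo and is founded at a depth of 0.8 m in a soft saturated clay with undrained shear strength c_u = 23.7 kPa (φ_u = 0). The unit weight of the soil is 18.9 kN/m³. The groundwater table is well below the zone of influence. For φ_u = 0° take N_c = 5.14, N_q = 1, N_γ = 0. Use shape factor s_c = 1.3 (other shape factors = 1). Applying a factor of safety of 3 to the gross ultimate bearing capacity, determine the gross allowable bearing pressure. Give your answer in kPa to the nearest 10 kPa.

q_all ≈ 60 kPa

Overburden at base level: q = 18.9 × 0.8 = 15.12 kPa.
Cohesion term c·N_c·s_c = 23.7 × 5.14 × 1.3 = 158.36 kPa; surcharge term q·N_q = 15.12 × 1 = 15.12 kPa.
q_ult = 158.36 + 15.12 = 173.48 kPa.
q_all = q_ult / FS = 173.48 / 3 = 57.828 kPa.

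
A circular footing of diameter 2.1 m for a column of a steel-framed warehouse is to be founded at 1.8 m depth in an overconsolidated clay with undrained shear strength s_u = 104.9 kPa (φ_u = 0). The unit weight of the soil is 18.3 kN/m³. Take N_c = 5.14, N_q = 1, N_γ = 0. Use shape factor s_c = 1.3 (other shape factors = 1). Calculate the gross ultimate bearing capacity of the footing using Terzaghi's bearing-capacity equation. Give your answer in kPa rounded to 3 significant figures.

Effective surcharge at the founding depth q = γ·D_f = 18.3 × 1.8 = 32.94 kPa.
q_ult = c·N_c·s_c + q·N_q
     = 104.9 × 5.14 × 1.3 + 32.94 × 1
     = 700.94 + 32.94 = 733.88 kPa.

q_ult ≈ 734 kPa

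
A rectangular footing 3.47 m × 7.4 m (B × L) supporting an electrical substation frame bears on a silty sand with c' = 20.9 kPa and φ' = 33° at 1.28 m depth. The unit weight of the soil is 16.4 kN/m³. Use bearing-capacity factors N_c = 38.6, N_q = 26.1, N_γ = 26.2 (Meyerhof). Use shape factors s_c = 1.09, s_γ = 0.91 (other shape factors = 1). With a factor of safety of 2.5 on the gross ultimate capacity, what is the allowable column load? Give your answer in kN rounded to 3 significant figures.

P_all ≈ 21600 kN

Effective surcharge at the founding depth q = γ·D_f = 16.4 × 1.28 = 20.992 kPa.
q_ult = c·N_c·s_c + q·N_q + 0.5·γ·B·N_γ·s_γ
     = 20.9 × 38.6 × 1.09 + 20.992 × 26.1 + 0.5 × 16.4 × 3.47 × 26.2 × 0.91
     = 879.35 + 547.89 + 678.4 = 2105.6 kPa.
Gross allowable pressure q_all = 2105.6 / 2.5 = 842.26 kPa.
Footing area = 25.678 m², so allowable column load = 842.26 × 25.678 = 21627 kN.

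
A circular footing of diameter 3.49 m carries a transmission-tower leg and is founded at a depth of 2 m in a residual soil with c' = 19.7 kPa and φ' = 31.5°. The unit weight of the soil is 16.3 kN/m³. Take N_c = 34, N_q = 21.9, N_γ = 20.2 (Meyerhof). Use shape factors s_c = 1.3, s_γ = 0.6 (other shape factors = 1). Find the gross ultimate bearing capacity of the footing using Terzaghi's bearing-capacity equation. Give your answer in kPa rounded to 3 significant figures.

q_ult ≈ 1930 kPa

Effective surcharge at the founding depth q = γ·D_f = 16.3 × 2 = 32.6 kPa.
q_ult = c·N_c·s_c + q·N_q + 0.5·γ·B·N_γ·s_γ
     = 19.7 × 34 × 1.3 + 32.6 × 21.9 + 0.5 × 16.3 × 3.49 × 20.2 × 0.6
     = 870.74 + 713.94 + 344.74 = 1929.4 kPa.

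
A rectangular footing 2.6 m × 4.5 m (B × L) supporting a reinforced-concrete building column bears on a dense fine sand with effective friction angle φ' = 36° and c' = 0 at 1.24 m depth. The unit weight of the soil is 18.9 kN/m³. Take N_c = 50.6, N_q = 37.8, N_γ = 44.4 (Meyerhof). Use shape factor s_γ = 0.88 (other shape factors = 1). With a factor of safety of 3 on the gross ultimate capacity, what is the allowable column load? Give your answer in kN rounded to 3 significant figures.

Effective surcharge at the founding depth q = γ·D_f = 18.9 × 1.24 = 23.436 kPa.
q_ult = q·N_q + 0.5·γ·B·N_γ·s_γ
     = 23.436 × 37.8 + 0.5 × 18.9 × 2.6 × 44.4 × 0.88
     = 885.88 + 960 = 1845.9 kPa.
Gross allowable pressure q_all = 1845.9 / 3 = 615.29 kPa.
Footing area = 11.7 m², so allowable column load = 615.29 × 11.7 = 7198.9 kN.

P_all ≈ 7200 kN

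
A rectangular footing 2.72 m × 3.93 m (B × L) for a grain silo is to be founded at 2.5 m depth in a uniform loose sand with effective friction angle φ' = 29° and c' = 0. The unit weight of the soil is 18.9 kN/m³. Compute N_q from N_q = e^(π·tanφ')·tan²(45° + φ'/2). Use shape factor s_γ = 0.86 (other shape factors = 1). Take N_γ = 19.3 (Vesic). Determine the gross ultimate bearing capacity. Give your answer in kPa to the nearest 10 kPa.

q_ult ≈ 1200 kPa

tan29° = 0.5543, so N_q = e^(π×0.5543)·tan²(59.5°) = 5.705 × 2.882 = 16.44.
Overburden at base level: q = 18.9 × 2.5 = 47.25 kPa.
Surcharge term q·N_q = 47.25 × 16.443 = 776.95 kPa; self-weight term 0.5·γ·B·N_γ·s_γ = 0.5 × 18.9 × 2.72 × 19.3 × 0.86 = 426.63 kPa.
q_ult = 776.95 + 426.63 = 1203.6 kPa.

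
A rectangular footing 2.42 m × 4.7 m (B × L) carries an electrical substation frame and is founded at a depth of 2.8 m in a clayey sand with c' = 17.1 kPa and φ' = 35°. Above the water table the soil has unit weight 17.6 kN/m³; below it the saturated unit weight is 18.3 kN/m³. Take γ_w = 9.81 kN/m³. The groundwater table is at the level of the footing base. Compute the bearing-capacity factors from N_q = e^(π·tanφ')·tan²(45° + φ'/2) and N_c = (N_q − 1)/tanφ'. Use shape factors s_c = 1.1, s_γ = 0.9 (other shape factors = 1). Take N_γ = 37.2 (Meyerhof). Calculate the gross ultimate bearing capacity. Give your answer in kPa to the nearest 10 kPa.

tan35° = 0.7002, so N_q = e^(π×0.7002)·tan²(62.5°) = 9.023 × 3.69 = 33.3.
N_c = (33.3 − 1)/tan35° = 46.12.
Effective surcharge at the founding depth q = γ·D_f = 17.6 × 2.8 = 49.28 kPa.
The water table coincides with the base, so in the self-weight term γ → γ' = 8.49 kN/m³.
q_ult = c·N_c·s_c + q·N_q + 0.5·γ·B·N_γ·s_γ
     = 17.1 × 46.124 × 1.1 + 49.28 × 33.296 + 0.5 × 8.49 × 2.42 × 37.2 × 0.9
     = 867.58 + 1640.8 + 343.94 = 2852.4 kPa.

q_ult ≈ 2850 kPa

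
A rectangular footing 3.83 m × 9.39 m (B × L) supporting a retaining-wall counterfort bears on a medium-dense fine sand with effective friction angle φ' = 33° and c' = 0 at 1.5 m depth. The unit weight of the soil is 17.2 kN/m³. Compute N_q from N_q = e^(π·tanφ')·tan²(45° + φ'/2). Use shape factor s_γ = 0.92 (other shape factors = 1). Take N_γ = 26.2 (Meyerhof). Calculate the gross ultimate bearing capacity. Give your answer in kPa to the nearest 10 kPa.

q_ult ≈ 1470 kPa

tan33° = 0.6494, so N_q = e^(π×0.6494)·tan²(61.5°) = 7.692 × 3.392 = 26.09.
Effective surcharge at the founding depth q = γ·D_f = 17.2 × 1.5 = 25.8 kPa.
q_ult = q·N_q + 0.5·γ·B·N_γ·s_γ
     = 25.8 × 26.092 + 0.5 × 17.2 × 3.83 × 26.2 × 0.92
     = 673.17 + 793.94 = 1467.1 kPa.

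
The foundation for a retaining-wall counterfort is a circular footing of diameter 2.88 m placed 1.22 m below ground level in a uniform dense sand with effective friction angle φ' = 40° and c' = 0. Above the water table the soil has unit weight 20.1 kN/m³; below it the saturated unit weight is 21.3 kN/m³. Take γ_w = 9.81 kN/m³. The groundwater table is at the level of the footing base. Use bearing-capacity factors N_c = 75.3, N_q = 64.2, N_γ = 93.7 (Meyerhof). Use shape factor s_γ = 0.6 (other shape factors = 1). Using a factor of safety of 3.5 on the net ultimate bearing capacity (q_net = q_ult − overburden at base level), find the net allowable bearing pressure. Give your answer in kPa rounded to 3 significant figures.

q = γ·D_f = 20.1 × 1.22 = 24.522 kPa.
For the ½γBN_γ term take γ' = 21.3 − 9.81 = 11.49 kN/m³ (soil below base is submerged).
q·N_q = 24.522 × 64.2 = 1574.3 kPa
0.5·γ·B·N_γ·s_γ = 0.5 × 11.49 × 2.88 × 93.7 × 0.6 = 930.19 kPa
q_ult = 1574.3 + 930.19 = 2504.5 kPa.
q_net = 2504.5 − 24.522 = 2480 kPa.
q_all(net) = 2480 / 3.5 = 708.57 kPa.

q_all(net) ≈ 709 kPa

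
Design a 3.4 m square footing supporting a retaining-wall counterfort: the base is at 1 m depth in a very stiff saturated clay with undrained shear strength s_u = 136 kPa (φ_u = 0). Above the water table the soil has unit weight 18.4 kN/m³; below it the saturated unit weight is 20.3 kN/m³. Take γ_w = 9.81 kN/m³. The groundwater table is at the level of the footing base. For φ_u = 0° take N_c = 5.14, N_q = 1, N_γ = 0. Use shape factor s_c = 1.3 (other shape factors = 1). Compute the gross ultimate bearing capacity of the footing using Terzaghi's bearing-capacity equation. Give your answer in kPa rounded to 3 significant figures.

q = γ·D_f = 18.4 × 1 = 18.4 kPa.
c·N_c·s_c = 136 × 5.14 × 1.3 = 908.75 kPa
q·N_q = 18.4 × 1 = 18.4 kPa
q_ult = 908.75 + 18.4 = 927.15 kPa.

q_ult ≈ 927 kPa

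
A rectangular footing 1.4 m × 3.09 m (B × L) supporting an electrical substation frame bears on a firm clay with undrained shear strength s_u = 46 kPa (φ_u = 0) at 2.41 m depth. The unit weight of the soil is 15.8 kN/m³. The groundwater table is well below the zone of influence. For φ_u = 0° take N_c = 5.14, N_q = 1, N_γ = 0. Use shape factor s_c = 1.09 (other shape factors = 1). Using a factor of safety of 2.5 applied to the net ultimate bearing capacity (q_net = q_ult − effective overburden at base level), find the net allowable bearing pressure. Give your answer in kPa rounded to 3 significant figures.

q_all(net) ≈ 103 kPa

Overburden at base level: q = 15.8 × 2.41 = 38.078 kPa.
Cohesion term c·N_c·s_c = 46 × 5.14 × 1.09 = 257.72 kPa; surcharge term q·N_q = 38.078 × 1 = 38.078 kPa.
q_ult = 257.72 + 38.078 = 295.8 kPa.
Net ultimate: q_net = 295.8 − 38.078 = 257.72 kPa.
q_all(net) = 257.72 / 2.5 = 103.09 kPa.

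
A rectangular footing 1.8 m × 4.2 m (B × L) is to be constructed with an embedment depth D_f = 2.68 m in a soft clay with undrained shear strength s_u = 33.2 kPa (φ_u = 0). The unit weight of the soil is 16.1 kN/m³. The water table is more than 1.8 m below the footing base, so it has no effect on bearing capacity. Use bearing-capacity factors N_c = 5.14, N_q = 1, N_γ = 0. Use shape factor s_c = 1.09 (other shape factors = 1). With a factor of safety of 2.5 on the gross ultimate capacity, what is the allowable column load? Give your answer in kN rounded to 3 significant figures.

Overburden at base level: q = 16.1 × 2.68 = 43.148 kPa.
Cohesion term c·N_c·s_c = 33.2 × 5.14 × 1.09 = 186.01 kPa; surcharge term q·N_q = 43.148 × 1 = 43.148 kPa.
q_ult = 186.01 + 43.148 = 229.15 kPa.
Gross allowable pressure q_all = 229.15 / 2.5 = 91.662 kPa.
Footing area = 7.56 m², so allowable column load = 91.662 × 7.56 = 692.96 kN.

P_all ≈ 693 kN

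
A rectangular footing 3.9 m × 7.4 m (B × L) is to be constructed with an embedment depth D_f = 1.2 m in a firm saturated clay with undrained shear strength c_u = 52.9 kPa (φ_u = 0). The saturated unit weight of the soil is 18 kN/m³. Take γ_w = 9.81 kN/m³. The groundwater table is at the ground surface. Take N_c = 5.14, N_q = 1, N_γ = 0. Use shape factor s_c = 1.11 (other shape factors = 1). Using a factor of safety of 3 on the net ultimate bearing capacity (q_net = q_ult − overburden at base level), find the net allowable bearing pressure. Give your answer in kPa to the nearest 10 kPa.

With the water table at the surface the whole profile is submerged: γ' = 18 − 9.81 = 8.19 kN/m³, so q = γ'·D_f = 9.828 kPa.
q_ult = c·N_c·s_c + q·N_q
     = 52.9 × 5.14 × 1.11 + 9.828 × 1
     = 301.82 + 9.828 = 311.64 kPa.
q_net = 311.64 − 9.828 = 301.82 kPa.
q_all(net) = 301.82 / 3 = 100.61 kPa.

q_all(net) ≈ 100 kPa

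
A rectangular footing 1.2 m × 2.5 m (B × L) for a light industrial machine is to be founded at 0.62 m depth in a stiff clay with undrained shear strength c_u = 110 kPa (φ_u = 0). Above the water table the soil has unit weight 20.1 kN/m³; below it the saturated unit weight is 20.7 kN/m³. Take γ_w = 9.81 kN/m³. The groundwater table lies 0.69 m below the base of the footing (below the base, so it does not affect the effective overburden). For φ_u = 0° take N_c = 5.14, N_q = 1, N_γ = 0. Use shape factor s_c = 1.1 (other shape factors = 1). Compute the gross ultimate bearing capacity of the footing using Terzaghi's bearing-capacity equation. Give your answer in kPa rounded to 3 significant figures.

q_ult ≈ 634 kPa

Effective surcharge at the founding depth q = γ·D_f = 20.1 × 0.62 = 12.462 kPa.
q_ult = c·N_c·s_c + q·N_q
     = 110 × 5.14 × 1.1 + 12.462 × 1
     = 621.94 + 12.462 = 634.4 kPa.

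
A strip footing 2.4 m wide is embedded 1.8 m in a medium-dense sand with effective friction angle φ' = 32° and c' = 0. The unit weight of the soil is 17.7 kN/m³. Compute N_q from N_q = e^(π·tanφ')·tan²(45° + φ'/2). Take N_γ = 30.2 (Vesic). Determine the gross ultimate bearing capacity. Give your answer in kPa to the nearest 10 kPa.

tan32° = 0.6249, so N_q = e^(π×0.6249)·tan²(61°) = 7.121 × 3.255 = 23.18.
q = γ·D_f = 17.7 × 1.8 = 31.86 kPa.
q·N_q = 31.86 × 23.177 = 738.41 kPa
0.5·γ·B·N_γ = 0.5 × 17.7 × 2.4 × 30.2 = 641.45 kPa
q_ult = 738.41 + 641.45 = 1379.9 kPa.

q_ult ≈ 1380 kPa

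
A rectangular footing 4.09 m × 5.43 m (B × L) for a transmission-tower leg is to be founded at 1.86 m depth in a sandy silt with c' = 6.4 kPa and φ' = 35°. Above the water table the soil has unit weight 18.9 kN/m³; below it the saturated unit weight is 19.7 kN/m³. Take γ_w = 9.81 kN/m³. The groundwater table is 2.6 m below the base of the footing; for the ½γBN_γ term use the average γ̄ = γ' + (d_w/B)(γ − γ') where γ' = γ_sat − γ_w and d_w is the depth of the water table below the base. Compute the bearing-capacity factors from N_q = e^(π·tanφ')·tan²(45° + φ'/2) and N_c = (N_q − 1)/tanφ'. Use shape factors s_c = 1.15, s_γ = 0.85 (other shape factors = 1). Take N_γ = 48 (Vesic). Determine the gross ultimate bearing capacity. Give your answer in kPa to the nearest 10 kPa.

tan35° = 0.7002, so N_q = e^(π×0.7002)·tan²(62.5°) = 9.023 × 3.69 = 33.3.
N_c = (33.3 − 1)/tan35° = 46.12.
Overburden at base level: q = 18.9 × 1.86 = 35.154 kPa.
The water table is 2.6 m below the base (< B = 4.09 m), so the ½γBN_γ term uses γ̄ = γ' + (d_w/B)(γ − γ') = 9.89 + (2.6/4.09)(18.9 − 9.89) = 15.618 kN/m³.
Cohesion term c·N_c·s_c = 6.4 × 46.124 × 1.15 = 339.47 kPa; surcharge term q·N_q = 35.154 × 33.296 = 1170.5 kPa; self-weight term 0.5·γ·B·N_γ·s_γ = 0.5 × 15.618 × 4.09 × 48 × 0.85 = 1303.1 kPa.
q_ult = 339.47 + 1170.5 + 1303.1 = 2813 kPa.

q_ult ≈ 2810 kPa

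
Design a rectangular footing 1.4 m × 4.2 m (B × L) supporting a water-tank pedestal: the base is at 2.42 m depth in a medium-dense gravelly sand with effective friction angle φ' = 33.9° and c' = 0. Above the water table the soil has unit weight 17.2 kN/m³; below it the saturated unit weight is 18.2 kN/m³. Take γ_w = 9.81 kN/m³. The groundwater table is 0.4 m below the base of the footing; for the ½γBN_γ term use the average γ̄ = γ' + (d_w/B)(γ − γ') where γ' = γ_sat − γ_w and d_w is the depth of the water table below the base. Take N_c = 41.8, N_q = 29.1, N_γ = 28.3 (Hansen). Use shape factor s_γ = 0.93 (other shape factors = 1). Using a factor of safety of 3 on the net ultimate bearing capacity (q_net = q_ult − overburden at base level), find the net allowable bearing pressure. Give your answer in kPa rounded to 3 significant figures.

Overburden at base level: q = 17.2 × 2.42 = 41.624 kPa.
The water table is 0.4 m below the base (< B = 1.4 m), so the ½γBN_γ term uses γ̄ = γ' + (d_w/B)(γ − γ') = 8.39 + (0.4/1.4)(17.2 − 8.39) = 10.907 kN/m³.
Surcharge term q·N_q = 41.624 × 29.1 = 1211.3 kPa; self-weight term 0.5·γ·B·N_γ·s_γ = 0.5 × 10.907 × 1.4 × 28.3 × 0.93 = 200.95 kPa.
q_ult = 1211.3 + 200.95 = 1412.2 kPa.
q_net = 1412.2 − 41.624 = 1370.6 kPa.
q_all(net) = 1370.6 / 3 = 456.86 kPa.

q_all(net) ≈ 457 kPa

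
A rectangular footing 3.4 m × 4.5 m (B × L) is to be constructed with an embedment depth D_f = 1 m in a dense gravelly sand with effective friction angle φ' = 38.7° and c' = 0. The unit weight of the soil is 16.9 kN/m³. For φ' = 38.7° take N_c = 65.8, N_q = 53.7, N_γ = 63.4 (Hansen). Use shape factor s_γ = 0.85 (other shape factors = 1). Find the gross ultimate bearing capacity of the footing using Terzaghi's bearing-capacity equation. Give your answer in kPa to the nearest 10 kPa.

q_ult ≈ 2460 kPa

q = γ·D_f = 16.9 × 1 = 16.9 kPa.
q·N_q = 16.9 × 53.7 = 907.53 kPa
0.5·γ·B·N_γ·s_γ = 0.5 × 16.9 × 3.4 × 63.4 × 0.85 = 1548.3 kPa
q_ult = 907.53 + 1548.3 = 2455.8 kPa.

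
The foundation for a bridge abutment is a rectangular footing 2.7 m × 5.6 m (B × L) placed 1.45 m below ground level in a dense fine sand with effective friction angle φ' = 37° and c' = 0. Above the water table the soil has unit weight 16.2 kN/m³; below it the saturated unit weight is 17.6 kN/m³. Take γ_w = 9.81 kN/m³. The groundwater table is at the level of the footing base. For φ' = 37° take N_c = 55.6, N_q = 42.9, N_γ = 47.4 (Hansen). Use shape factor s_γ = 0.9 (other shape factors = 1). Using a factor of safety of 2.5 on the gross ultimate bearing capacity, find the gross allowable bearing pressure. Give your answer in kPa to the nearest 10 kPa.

q = γ·D_f = 16.2 × 1.45 = 23.49 kPa.
For the ½γBN_γ term take γ' = 17.6 − 9.81 = 7.79 kN/m³ (soil below base is submerged).
q·N_q = 23.49 × 42.9 = 1007.7 kPa
0.5·γ·B·N_γ·s_γ = 0.5 × 7.79 × 2.7 × 47.4 × 0.9 = 448.63 kPa
q_ult = 1007.7 + 448.63 = 1456.4 kPa.
q_all = 1456.4 / 2.5 = 582.54 kPa.

q_all ≈ 580 kPa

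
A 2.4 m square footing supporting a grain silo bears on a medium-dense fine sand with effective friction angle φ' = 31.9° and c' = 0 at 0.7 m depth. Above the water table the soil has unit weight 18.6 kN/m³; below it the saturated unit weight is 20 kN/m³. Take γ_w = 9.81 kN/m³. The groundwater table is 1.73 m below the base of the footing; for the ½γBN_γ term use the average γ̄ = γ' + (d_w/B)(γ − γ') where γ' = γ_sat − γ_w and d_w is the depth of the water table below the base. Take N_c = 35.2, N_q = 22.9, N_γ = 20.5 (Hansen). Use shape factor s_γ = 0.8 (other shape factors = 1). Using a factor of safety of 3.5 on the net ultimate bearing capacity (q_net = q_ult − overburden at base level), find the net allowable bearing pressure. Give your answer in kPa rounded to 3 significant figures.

Effective surcharge at the founding depth q = γ·D_f = 18.6 × 0.7 = 13.02 kPa.
With d_w = 1.73 m < B, γ̄ = 10.19 + (1.73/2.4) × (18.6 − 10.19) = 16.252 kN/m³.
q_ult = q·N_q + 0.5·γ·B·N_γ·s_γ
     = 13.02 × 22.9 + 0.5 × 16.252 × 2.4 × 20.5 × 0.8
     = 298.16 + 319.84 = 618 kPa.
q_net = 618 − 13.02 = 604.98 kPa.
q_all(net) = 604.98 / 3.5 = 172.85 kPa.

q_all(net) ≈ 173 kPa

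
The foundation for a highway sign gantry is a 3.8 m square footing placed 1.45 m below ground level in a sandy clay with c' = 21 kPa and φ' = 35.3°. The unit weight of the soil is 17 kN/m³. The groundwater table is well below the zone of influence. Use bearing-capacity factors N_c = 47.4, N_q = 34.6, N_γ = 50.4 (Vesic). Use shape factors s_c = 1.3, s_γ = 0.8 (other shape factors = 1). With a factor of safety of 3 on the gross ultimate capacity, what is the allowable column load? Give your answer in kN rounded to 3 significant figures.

Overburden at base level: q = 17 × 1.45 = 24.65 kPa.
Cohesion term c·N_c·s_c = 21 × 47.4 × 1.3 = 1294 kPa; surcharge term q·N_q = 24.65 × 34.6 = 852.89 kPa; self-weight term 0.5·γ·B·N_γ·s_γ = 0.5 × 17 × 3.8 × 50.4 × 0.8 = 1302.3 kPa.
q_ult = 1294 + 852.89 + 1302.3 = 3449.2 kPa.
Gross allowable pressure q_all = 3449.2 / 3 = 1149.7 kPa.
Footing area = 14.44 m², so allowable column load = 1149.7 × 14.44 = 16602 kN.

P_all ≈ 16600 kN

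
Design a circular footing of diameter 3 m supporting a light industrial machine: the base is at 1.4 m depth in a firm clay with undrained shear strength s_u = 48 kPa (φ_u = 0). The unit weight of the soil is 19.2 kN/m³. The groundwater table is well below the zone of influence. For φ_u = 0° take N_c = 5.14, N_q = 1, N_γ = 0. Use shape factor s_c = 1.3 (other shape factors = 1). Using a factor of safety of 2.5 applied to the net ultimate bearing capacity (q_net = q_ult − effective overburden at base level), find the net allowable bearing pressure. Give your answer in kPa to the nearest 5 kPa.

q = γ·D_f = 19.2 × 1.4 = 26.88 kPa.
c·N_c·s_c = 48 × 5.14 × 1.3 = 320.74 kPa
q·N_q = 26.88 × 1 = 26.88 kPa
q_ult = 320.74 + 26.88 = 347.62 kPa.
Net ultimate: q_net = 347.62 − 26.88 = 320.74 kPa.
q_all(net) = 320.74 / 2.5 = 128.29 kPa.

q_all(net) ≈ 130 kPa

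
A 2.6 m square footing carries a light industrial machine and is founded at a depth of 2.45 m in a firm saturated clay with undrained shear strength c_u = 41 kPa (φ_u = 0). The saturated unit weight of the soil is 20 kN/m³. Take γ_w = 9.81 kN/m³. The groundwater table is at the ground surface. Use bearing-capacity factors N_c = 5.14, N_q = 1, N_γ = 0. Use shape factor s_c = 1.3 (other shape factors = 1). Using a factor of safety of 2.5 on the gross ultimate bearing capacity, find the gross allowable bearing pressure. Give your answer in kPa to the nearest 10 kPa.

q_all ≈ 120 kPa

γ' = 20 − 9.81 = 10.19 kN/m³ (submerged throughout). q = 10.19 × 2.45 = 24.966 kPa.
c·N_c·s_c = 41 × 5.14 × 1.3 = 273.96 kPa
q·N_q = 24.966 × 1 = 24.966 kPa
q_ult = 273.96 + 24.966 = 298.93 kPa.
q_all = 298.93 / 2.5 = 119.57 kPa.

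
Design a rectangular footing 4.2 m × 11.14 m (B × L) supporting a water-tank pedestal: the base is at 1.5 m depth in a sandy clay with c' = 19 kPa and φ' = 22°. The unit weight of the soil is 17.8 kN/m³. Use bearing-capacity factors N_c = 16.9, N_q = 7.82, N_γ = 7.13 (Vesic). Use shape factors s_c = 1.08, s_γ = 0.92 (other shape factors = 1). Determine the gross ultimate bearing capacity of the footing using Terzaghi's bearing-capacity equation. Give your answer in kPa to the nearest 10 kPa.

q = γ·D_f = 17.8 × 1.5 = 26.7 kPa.
c·N_c·s_c = 19 × 16.9 × 1.08 = 346.79 kPa
q·N_q = 26.7 × 7.82 = 208.79 kPa
0.5·γ·B·N_γ·s_γ = 0.5 × 17.8 × 4.2 × 7.13 × 0.92 = 245.2 kPa
q_ult = 346.79 + 208.79 + 245.2 = 800.78 kPa.

q_ult ≈ 800 kPa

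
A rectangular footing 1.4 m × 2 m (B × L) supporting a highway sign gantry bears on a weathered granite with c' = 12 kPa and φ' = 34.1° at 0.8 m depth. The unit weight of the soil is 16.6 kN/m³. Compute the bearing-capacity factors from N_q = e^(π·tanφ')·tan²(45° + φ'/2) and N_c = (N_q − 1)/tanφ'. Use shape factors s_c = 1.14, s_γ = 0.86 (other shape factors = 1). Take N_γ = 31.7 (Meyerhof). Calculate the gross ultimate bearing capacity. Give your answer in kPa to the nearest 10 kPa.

q_ult ≈ 1290 kPa

tan34.1° = 0.6771, so N_q = e^(π×0.6771)·tan²(62.05°) = 8.39 × 3.552 = 29.8.
N_c = (29.8 − 1)/tan34.1° = 42.54.
Effective surcharge at the founding depth q = γ·D_f = 16.6 × 0.8 = 13.28 kPa.
q_ult = c·N_c·s_c + q·N_q + 0.5·γ·B·N_γ·s_γ
     = 12 × 42.539 × 1.14 + 13.28 × 29.801 + 0.5 × 16.6 × 1.4 × 31.7 × 0.86
     = 581.94 + 395.76 + 316.78 = 1294.5 kPa.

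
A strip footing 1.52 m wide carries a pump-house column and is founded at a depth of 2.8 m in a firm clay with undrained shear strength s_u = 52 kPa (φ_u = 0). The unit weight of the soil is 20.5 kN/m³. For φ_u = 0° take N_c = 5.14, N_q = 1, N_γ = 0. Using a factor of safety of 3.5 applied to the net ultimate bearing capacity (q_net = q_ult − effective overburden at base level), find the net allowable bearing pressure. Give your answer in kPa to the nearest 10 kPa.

q = γ·D_f = 20.5 × 2.8 = 57.4 kPa.
c·N_c = 52 × 5.14 = 267.28 kPa
q·N_q = 57.4 × 1 = 57.4 kPa
q_ult = 267.28 + 57.4 = 324.68 kPa.
Net ultimate: q_net = 324.68 − 57.4 = 267.28 kPa.
q_all(net) = 267.28 / 3.5 = 76.366 kPa.

q_all(net) ≈ 80 kPa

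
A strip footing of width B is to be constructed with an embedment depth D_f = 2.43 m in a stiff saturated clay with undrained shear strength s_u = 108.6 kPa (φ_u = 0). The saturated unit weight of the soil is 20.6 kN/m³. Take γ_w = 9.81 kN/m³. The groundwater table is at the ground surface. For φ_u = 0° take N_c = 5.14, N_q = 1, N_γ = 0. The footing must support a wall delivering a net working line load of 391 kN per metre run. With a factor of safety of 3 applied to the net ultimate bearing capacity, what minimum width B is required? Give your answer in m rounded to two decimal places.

B = 2.10 m

With the water table at the surface the whole profile is submerged: γ' = 20.6 − 9.81 = 10.79 kN/m³, so q = γ'·D_f = 26.22 kPa.
q_ult = c·N_c + q·N_q
     = 108.6 × 5.14 + 26.22 × 1
     = 558.2 + 26.22 = 584.42 kPa.
For φ = 0 the ½γBN_γ term vanishes, so q_ult is independent of B. q_net = 584.42 − 26.22 = 558.2 kPa; q_all(net) = 558.2/3 = 186.07 kPa.
Required width B = w / q_all(net) = 391 / 186.07 = 2.101 m.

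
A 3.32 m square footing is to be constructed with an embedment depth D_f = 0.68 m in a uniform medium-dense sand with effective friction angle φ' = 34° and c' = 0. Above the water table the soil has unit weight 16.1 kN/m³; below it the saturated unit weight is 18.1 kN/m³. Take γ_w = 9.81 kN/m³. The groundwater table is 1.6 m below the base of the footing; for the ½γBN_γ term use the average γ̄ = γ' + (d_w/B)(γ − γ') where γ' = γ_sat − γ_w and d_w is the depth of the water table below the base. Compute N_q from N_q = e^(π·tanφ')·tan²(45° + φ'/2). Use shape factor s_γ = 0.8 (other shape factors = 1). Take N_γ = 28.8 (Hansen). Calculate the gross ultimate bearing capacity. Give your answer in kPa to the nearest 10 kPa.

q_ult ≈ 780 kPa

tan34° = 0.6745, so N_q = e^(π×0.6745)·tan²(62°) = 8.323 × 3.537 = 29.44.
Overburden at base level: q = 16.1 × 0.68 = 10.948 kPa.
The water table is 1.6 m below the base (< B = 3.32 m), so the ½γBN_γ term uses γ̄ = γ' + (d_w/B)(γ − γ') = 8.29 + (1.6/3.32)(16.1 − 8.29) = 12.054 kN/m³.
Surcharge term q·N_q = 10.948 × 29.44 = 322.31 kPa; self-weight term 0.5·γ·B·N_γ·s_γ = 0.5 × 12.054 × 3.32 × 28.8 × 0.8 = 461.02 kPa.
q_ult = 322.31 + 461.02 = 783.32 kPa.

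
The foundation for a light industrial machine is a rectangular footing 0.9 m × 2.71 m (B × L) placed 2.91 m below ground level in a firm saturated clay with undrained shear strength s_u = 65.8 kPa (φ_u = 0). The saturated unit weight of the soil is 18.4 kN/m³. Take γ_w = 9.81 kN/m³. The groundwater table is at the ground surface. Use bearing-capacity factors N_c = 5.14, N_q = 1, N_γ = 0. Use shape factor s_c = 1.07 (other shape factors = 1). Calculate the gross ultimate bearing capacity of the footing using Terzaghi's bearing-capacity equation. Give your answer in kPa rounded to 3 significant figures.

With the water table at the surface the whole profile is submerged: γ' = 18.4 − 9.81 = 8.59 kN/m³, so q = γ'·D_f = 24.997 kPa.
q_ult = c·N_c·s_c + q·N_q
     = 65.8 × 5.14 × 1.07 + 24.997 × 1
     = 361.89 + 24.997 = 386.88 kPa.

q_ult ≈ 387 kPa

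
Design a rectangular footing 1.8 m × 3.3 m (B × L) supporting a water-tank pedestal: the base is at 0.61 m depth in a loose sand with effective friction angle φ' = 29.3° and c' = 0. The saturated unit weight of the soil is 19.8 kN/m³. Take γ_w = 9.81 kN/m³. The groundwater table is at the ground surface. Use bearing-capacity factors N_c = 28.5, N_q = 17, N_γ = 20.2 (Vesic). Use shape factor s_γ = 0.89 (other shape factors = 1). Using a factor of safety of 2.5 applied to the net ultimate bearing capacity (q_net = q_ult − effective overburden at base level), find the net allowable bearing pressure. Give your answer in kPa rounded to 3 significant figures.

γ' = 19.8 − 9.81 = 9.99 kN/m³ (submerged throughout). q = 9.99 × 0.61 = 6.0939 kPa; the same γ' applies in the ½γBN_γ term.
q·N_q = 6.0939 × 17 = 103.6 kPa
0.5·γ·B·N_γ·s_γ = 0.5 × 9.99 × 1.8 × 20.2 × 0.89 = 161.64 kPa
q_ult = 103.6 + 161.64 = 265.24 kPa.
Net ultimate: q_net = 265.24 − 6.0939 = 259.14 kPa.
q_all(net) = 259.14 / 2.5 = 103.66 kPa.

q_all(net) ≈ 104 kPa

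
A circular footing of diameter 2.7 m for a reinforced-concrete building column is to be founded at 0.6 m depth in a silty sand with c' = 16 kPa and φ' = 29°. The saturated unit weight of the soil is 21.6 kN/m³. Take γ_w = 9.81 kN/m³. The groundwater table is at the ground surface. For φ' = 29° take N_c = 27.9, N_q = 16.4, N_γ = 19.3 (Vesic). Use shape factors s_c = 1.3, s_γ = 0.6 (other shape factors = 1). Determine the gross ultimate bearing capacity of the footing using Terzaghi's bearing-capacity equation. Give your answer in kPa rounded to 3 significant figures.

q_ult ≈ 881 kPa

Water table at ground surface, so effective unit weight γ' = 21.6 − 9.81 = 11.79 kN/m³ is used throughout; overburden q = 11.79 × 0.6 = 7.074 kPa; the same γ' applies in the ½γBN_γ term.
Cohesion term c·N_c·s_c = 16 × 27.9 × 1.3 = 580.32 kPa; surcharge term q·N_q = 7.074 × 16.4 = 116.01 kPa; self-weight term 0.5·γ·B·N_γ·s_γ = 0.5 × 11.79 × 2.7 × 19.3 × 0.6 = 184.31 kPa.
q_ult = 580.32 + 116.01 + 184.31 = 880.65 kPa.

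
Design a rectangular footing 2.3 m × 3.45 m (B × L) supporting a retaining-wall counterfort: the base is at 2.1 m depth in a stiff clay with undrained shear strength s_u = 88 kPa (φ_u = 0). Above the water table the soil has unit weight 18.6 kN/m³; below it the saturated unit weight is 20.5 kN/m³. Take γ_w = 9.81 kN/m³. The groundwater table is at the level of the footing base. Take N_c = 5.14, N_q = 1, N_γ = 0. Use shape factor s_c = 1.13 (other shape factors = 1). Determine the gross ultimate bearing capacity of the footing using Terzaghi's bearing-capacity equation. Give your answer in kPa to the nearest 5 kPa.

q_ult ≈ 550 kPa

Effective surcharge at the founding depth q = γ·D_f = 18.6 × 2.1 = 39.06 kPa.
q_ult = c·N_c·s_c + q·N_q
     = 88 × 5.14 × 1.13 + 39.06 × 1
     = 511.12 + 39.06 = 550.18 kPa.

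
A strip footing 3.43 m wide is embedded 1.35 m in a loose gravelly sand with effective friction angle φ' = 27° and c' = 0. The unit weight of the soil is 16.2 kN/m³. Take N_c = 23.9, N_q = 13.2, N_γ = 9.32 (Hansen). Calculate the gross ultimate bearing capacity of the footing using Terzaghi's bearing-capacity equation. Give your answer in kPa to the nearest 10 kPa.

q_ult ≈ 550 kPa

Effective surcharge at the founding depth q = γ·D_f = 16.2 × 1.35 = 21.87 kPa.
q_ult = q·N_q + 0.5·γ·B·N_γ
     = 21.87 × 13.2 + 0.5 × 16.2 × 3.43 × 9.32
     = 288.68 + 258.94 = 547.62 kPa.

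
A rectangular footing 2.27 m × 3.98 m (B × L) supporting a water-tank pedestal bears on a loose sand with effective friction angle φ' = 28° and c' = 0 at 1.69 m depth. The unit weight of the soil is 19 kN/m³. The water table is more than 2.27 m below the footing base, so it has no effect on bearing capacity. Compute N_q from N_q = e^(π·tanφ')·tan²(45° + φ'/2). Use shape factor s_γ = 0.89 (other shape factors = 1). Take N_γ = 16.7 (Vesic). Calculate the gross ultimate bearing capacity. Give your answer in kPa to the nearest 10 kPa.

q_ult ≈ 790 kPa

tan28° = 0.5317, so N_q = e^(π×0.5317)·tan²(59°) = 5.314 × 2.77 = 14.72.
Effective surcharge at the founding depth q = γ·D_f = 19 × 1.69 = 32.11 kPa.
q_ult = q·N_q + 0.5·γ·B·N_γ·s_γ
     = 32.11 × 14.72 + 0.5 × 19 × 2.27 × 16.7 × 0.89
     = 472.66 + 320.52 = 793.18 kPa.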